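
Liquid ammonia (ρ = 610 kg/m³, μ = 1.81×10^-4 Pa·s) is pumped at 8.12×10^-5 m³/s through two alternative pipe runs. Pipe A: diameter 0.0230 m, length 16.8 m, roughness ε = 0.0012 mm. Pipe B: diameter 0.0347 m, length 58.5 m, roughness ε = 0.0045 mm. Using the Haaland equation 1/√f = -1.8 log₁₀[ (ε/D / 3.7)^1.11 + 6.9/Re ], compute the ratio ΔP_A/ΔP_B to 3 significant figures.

ΔP_A/ΔP_B ≈ 2.01

Pipe A: V = Q/A = 8.12e-05/0.0004155 = 0.1954 m/s; Re = 1.515e+04; ε/D = 5.22e-05; Haaland → f = 0.02771; ΔP_A = f(L/D)(ρV²/2) = 235.8 Pa.
Pipe B: V = Q/A = 8.12e-05/0.0009457 = 0.08586 m/s; Re = 1.004e+04; ε/D = 0.00013; Haaland → f = 0.03099; ΔP_B = f(L/D)(ρV²/2) = 117.5 Pa.
ΔP_A/ΔP_B = 235.8/117.5 = 2.01.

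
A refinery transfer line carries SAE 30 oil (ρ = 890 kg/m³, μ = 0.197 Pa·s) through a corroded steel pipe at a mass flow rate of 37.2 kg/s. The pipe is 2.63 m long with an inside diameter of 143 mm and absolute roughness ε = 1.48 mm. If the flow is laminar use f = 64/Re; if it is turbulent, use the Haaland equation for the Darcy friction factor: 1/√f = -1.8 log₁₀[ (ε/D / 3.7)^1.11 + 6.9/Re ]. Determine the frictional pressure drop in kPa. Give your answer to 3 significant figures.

A = πD²/4 = π(0.143)²/4 = 0.01606 m²; mean velocity V = ṁ/(ρA) = 37.2/(890 · 0.01606) = 2.603 m/s.
Reynolds number Re = ρVD/μ = 890 · 2.603 · 0.143 / 0.197 = 1681.
Re < 2300 → laminar flow, so f = 64/Re = 64/1681 = 0.03807 (the turbulent correlation is not needed).
Darcy-Weisbach: ΔP = f(L/D)(ρV²/2) = 0.03807·(2.63/0.143)·(890·2.603²/2) = 0.03807·18.39·3014 = 2110 Pa.
ΔP = 2110 Pa = 2.11 kPa.

ΔP ≈ 2.11 kPa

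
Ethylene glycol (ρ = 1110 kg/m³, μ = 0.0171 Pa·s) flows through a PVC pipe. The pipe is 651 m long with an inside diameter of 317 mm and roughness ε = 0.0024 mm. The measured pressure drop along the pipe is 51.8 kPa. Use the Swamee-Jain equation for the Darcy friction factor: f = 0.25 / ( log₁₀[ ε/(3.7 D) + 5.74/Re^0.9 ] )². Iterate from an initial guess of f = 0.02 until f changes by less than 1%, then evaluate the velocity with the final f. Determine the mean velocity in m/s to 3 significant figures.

Rearranging Darcy-Weisbach: V = √(2·ΔP·D/(f·L·ρ)). With ε/D = 2.4e-06/0.317 = 7.57e-06, iterate starting from f = 0.02:
  f = 0.02 → V = √(2·5.18e+04·0.317/(0.02·651·1110)) = 1.507 m/s; Re = ρVD/μ = 3.102e+04; f → 0.02321
  f = 0.02321 → V = 1.399 m/s; Re = 2.879e+04; f → 0.02363
  f = 0.02363 → V = 1.387 m/s; Re = 2.854e+04; f → 0.02368
Converged (Δf/f < 1%). With the final f = 0.02368: V = √(2·5.18e+04·0.317/(0.02368·651·1110)) = 1.385 m/s.

V ≈ 1.39 m/s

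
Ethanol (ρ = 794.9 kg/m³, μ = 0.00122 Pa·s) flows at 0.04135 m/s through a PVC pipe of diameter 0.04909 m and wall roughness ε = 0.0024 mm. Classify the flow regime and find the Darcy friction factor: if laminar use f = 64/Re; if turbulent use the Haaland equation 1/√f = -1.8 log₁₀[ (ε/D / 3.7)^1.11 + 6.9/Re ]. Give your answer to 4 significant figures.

Re = ρVD/μ = 794.9·0.04135·0.04909/0.00122 = 1323.
Re < 2300 → laminar, so f = 64/Re = 0.04839 (roughness is irrelevant in laminar flow).

f ≈ 0.04839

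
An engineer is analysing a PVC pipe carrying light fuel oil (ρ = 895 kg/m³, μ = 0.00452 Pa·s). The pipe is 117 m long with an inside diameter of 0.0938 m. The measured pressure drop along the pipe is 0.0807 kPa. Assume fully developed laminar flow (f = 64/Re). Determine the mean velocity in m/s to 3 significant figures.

V ≈ 0.0420 m/s

For laminar flow, f = 64/Re with Re = ρVD/μ, so Darcy-Weisbach reduces to ΔP = 32μLV/D². Solving for V: V = ΔP·D²/(32μL) = 80.7·(0.0938)²/(32·0.00452·117) = 0.04196 m/s.
Check: Re = ρVD/μ = 895·0.04196·0.0938/0.00452 = 779.3 < 2300, so the laminar assumption holds.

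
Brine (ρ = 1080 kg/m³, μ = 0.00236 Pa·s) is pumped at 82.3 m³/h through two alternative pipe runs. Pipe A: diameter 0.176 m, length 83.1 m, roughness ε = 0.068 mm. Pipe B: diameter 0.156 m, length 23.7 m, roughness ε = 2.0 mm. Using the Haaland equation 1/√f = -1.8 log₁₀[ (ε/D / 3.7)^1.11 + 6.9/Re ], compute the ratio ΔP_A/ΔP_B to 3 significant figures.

Pipe A: V = Q/A = 0.02286/0.02433 = 0.9397 m/s; Re = 7.568e+04; ε/D = 0.000386; Haaland → f = 0.02041; ΔP_A = f(L/D)(ρV²/2) = 4595 Pa.
Pipe B: V = Q/A = 0.02286/0.01911 = 1.196 m/s; Re = 8.539e+04; ε/D = 0.0128; Haaland → f = 0.04195; ΔP_B = f(L/D)(ρV²/2) = 4923 Pa.
ΔP_A/ΔP_B = 4595/4923 = 0.933.

ΔP_A/ΔP_B ≈ 0.933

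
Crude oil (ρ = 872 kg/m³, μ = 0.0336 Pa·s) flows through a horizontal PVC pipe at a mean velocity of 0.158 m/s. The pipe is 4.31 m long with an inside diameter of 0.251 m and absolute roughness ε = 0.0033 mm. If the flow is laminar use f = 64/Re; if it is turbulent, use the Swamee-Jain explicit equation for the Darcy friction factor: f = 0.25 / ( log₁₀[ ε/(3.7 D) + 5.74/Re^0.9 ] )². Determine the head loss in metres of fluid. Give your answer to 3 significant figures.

Reynolds number Re = ρVD/μ = 872 · 0.158 · 0.251 / 0.0336 = 1029.
Re < 2300 → laminar flow, so f = 64/Re = 64/1029 = 0.06218 (the turbulent correlation is not needed).
Darcy-Weisbach: ΔP = f(L/D)(ρV²/2) = 0.06218·(4.31/0.251)·(872·0.158²/2) = 0.06218·17.17·10.88 = 11.62 Pa.
Head loss h_f = ΔP/(ρg) = 11.62/(872·9.81) = 0.00136 m.

h_f ≈ 0.00136 m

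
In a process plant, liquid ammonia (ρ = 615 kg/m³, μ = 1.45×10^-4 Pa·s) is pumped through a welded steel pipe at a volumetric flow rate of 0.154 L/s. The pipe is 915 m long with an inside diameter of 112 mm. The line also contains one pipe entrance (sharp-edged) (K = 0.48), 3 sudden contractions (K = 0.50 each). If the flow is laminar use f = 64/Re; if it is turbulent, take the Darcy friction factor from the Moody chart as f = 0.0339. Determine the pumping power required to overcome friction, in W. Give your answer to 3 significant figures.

P ≈ 0.00323 W

Q = 0.154 L/s = 0.154/1000 = 0.000154 m³/s.
Cross-sectional area A = πD²/4 = π(0.112)²/4 = 0.009852 m²; mean velocity V = Q/A = 0.000154/0.009852 = 0.01563 m/s.
Reynolds number Re = ρVD/μ = 615 · 0.01563 · 0.112 / 0.000145 = 7425.
Re > 4000 → turbulent; use the Moody-chart value f = 0.0339.
Total minor-loss coefficient ΣK = 1·0.48 + 3·0.5 = 1.98.
ΔP = [f·L/D + ΣK]·(ρV²/2) = [0.0339·915/0.112 + 1.98]·(615·0.01563²/2) = [277 + 1.98]·0.07513 = 20.96 Pa.
Pumping power P = QΔP = 0.000154·20.96 = 0.003227 W = 0.00323 W.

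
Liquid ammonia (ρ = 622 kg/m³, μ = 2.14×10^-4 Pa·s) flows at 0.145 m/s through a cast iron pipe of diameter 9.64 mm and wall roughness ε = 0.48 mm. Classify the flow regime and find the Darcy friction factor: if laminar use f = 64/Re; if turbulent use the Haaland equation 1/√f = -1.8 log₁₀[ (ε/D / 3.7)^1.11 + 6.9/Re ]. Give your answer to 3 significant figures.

Re = ρVD/μ = 622·0.145·0.00964/0.000214 = 4063.
Re > 4000 → turbulent. ε/D = 0.00048/0.00964 = 0.0498; Haaland: 1/√f = -1.8 log₁₀[0.00838 + 0.0017] = 3.594, so f = 0.07742.

f ≈ 0.0774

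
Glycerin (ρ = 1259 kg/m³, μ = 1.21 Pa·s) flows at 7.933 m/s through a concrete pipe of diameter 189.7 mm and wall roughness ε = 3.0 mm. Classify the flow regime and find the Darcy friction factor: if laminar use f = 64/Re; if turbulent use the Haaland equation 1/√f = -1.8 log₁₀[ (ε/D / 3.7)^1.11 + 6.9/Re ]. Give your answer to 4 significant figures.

Re = ρVD/μ = 1259·7.933·0.1897/1.21 = 1566.
Re < 2300 → laminar, so f = 64/Re = 0.04087 (roughness is irrelevant in laminar flow).

f ≈ 0.04087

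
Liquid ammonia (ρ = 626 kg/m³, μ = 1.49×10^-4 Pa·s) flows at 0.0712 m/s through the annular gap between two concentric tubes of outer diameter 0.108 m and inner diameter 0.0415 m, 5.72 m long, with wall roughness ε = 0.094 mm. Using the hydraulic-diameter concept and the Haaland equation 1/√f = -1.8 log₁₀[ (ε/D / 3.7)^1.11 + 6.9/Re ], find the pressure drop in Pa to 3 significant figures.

ΔP ≈ 3.88 Pa

Hydraulic diameter D_h = 4A/P = D_o - D_i = 0.108 - 0.0415 = 0.0665 m.
Re = ρVD_h/μ = 626·0.0712·0.0665/0.000149 = 1.989e+04.
ε/D_h = 9.4e-05/0.0665 = 0.00141; Haaland gives 1/√f = -1.8 log₁₀[0.000161+0.000347] = 5.93, so f = 0.02844.
ΔP = f(L/D_h)(ρV²/2) = 0.02844·5.72/0.0665·1.587 = 3.881 Pa.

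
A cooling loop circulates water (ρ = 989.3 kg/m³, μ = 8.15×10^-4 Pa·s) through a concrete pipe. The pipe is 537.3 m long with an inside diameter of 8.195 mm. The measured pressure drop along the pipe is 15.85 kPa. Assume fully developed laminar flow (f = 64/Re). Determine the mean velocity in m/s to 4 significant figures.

For laminar flow, f = 64/Re with Re = ρVD/μ, so Darcy-Weisbach reduces to ΔP = 32μLV/D². Solving for V: V = ΔP·D²/(32μL) = 1.585e+04·(0.008195)²/(32·0.000815·537.3) = 0.07596 m/s.
Check: Re = ρVD/μ = 989.3·0.07596·0.008195/0.000815 = 755.7 < 2300, so the laminar assumption holds.

V ≈ 0.07596 m/s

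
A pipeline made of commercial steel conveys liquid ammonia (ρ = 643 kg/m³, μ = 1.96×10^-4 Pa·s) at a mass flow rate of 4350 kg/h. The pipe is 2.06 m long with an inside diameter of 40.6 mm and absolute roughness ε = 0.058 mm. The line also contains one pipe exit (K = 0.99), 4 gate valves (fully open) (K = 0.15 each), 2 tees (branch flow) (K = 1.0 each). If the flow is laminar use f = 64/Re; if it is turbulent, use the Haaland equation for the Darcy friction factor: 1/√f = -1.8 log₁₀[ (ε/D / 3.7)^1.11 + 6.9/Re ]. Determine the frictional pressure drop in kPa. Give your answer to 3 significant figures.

ṁ = 4350 kg/h = 4350/3600 = 1.208 kg/s.
A = πD²/4 = π(0.0406)²/4 = 0.001295 m²; mean velocity V = ṁ/(ρA) = 1.208/(643 · 0.001295) = 1.452 m/s.
Reynolds number Re = ρVD/μ = 643 · 1.452 · 0.0406 / 0.000196 = 1.933e+05.
Re > 4000 → turbulent. Relative roughness ε/D = 5.8e-05/0.0406 = 0.00143. Haaland: 1/√f = -1.8 log₁₀[(0.00143/3.7)^1.11 + 6.9/1.933e+05] = -1.8 log₁₀[0.000163 + 3.57e-05] = 6.665, so f = 0.02251.
Total minor-loss coefficient ΣK = 1·0.99 + 4·0.15 + 2·1 = 3.59.
ΔP = [f·L/D + ΣK]·(ρV²/2) = [0.02251·2.06/0.0406 + 3.59]·(643·1.452²/2) = [1.142 + 3.59]·677.4 = 3206 Pa.
ΔP = 3206 Pa = 3.21 kPa.

ΔP ≈ 3.21 kPa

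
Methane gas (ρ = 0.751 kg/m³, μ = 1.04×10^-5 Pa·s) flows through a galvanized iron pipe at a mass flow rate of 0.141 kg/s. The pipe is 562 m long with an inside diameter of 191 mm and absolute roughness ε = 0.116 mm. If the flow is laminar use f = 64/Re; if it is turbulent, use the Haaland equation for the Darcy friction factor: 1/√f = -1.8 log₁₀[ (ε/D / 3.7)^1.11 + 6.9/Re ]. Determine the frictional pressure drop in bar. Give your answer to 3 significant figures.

ΔP ≈ 0.00985 bar

A = πD²/4 = π(0.191)²/4 = 0.02865 m²; mean velocity V = ṁ/(ρA) = 0.141/(0.751 · 0.02865) = 6.553 m/s.
Reynolds number Re = ρVD/μ = 0.751 · 6.553 · 0.191 / 1.04e-05 = 9.038e+04.
Re > 4000 → turbulent. Relative roughness ε/D = 0.000116/0.191 = 0.000607. Haaland: 1/√f = -1.8 log₁₀[(0.000607/3.7)^1.11 + 6.9/9.038e+04] = -1.8 log₁₀[6.29e-05 + 7.63e-05] = 6.941, so f = 0.02076.
Darcy-Weisbach: ΔP = f(L/D)(ρV²/2) = 0.02076·(562/0.191)·(0.751·6.553²/2) = 0.02076·2942·16.12 = 984.7 Pa.
ΔP = 984.7 Pa = 0.00985 bar.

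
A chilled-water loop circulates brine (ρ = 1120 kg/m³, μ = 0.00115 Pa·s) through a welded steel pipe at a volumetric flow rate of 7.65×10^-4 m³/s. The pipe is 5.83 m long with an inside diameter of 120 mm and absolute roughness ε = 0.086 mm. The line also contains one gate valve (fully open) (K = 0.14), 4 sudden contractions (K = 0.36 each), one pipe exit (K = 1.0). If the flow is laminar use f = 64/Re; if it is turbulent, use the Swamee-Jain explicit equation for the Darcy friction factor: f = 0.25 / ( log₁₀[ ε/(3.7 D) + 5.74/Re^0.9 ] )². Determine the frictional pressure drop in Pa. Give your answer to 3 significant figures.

Cross-sectional area A = πD²/4 = π(0.12)²/4 = 0.01131 m²; mean velocity V = Q/A = 0.000765/0.01131 = 0.06764 m/s.
Reynolds number Re = ρVD/μ = 1120 · 0.06764 · 0.12 / 0.00115 = 7905.
Re > 4000 → turbulent. Relative roughness ε/D = 8.6e-05/0.12 = 0.000717. Swamee-Jain: f = 0.25/(log₁₀[0.000717/3.7 + 5.74/7905^0.9])² = 0.25/(log₁₀[0.000194 + 0.00178])² = 0.25/(-2.704)² = 0.03418.
Total minor-loss coefficient ΣK = 1·0.14 + 4·0.36 + 1·1 = 2.58.
ΔP = [f·L/D + ΣK]·(ρV²/2) = [0.03418·5.83/0.12 + 2.58]·(1120·0.06764²/2) = [1.661 + 2.58]·2.562 = 10.87 Pa.

ΔP ≈ 10.9 Pa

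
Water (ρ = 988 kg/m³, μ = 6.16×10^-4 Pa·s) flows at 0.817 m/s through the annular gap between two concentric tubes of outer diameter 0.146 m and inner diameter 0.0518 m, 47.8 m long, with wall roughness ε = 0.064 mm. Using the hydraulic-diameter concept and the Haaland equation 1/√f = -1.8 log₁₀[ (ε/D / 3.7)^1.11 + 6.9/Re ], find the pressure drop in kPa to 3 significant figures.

ΔP ≈ 3.40 kPa

Hydraulic diameter D_h = 4A/P = D_o - D_i = 0.146 - 0.0518 = 0.0942 m.
Re = ρVD_h/μ = 988·0.817·0.0942/0.000616 = 1.234e+05.
ε/D_h = 6.4e-05/0.0942 = 0.000679; Haaland gives 1/√f = -1.8 log₁₀[7.13e-05+5.59e-05] = 7.012, so f = 0.02034.
ΔP = f(L/D_h)(ρV²/2) = 0.02034·47.8/0.0942·329.7 = 3403 Pa.
ΔP = 3.40 kPa.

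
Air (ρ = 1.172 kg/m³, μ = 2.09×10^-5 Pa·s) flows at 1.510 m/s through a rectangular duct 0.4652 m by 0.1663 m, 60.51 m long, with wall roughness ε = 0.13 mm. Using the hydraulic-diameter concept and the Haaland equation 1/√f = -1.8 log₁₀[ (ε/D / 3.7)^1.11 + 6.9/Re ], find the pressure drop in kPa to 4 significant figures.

ΔP ≈ 0.008745 kPa

Hydraulic diameter D_h = 4A/P = 4·(0.4652·0.1663)/(2·(0.4652+0.1663)) = 0.3095/1.263 = 0.245 m.
Re = ρVD_h/μ = 1.172·1.51·0.245/2.09e-05 = 2.075e+04.
ε/D_h = 0.00013/0.245 = 0.000531; Haaland gives 1/√f = -1.8 log₁₀[5.42e-05+0.000333] = 6.143, so f = 0.0265.
ΔP = f(L/D_h)(ρV²/2) = 0.0265·60.51/0.245·1.336 = 8.745 Pa.
ΔP = 0.008745 kPa.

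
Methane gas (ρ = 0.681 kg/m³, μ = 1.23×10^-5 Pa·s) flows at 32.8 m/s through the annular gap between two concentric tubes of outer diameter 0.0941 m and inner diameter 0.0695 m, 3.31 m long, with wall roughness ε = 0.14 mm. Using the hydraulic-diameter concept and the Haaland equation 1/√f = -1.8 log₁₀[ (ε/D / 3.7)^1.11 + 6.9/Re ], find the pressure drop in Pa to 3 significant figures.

ΔP ≈ 1640 Pa

Hydraulic diameter D_h = 4A/P = D_o - D_i = 0.0941 - 0.0695 = 0.0246 m.
Re = ρVD_h/μ = 0.681·32.8·0.0246/1.23e-05 = 4.467e+04.
ε/D_h = 0.00014/0.0246 = 0.00569; Haaland gives 1/√f = -1.8 log₁₀[0.000754+0.000154] = 5.475, so f = 0.03336.
ΔP = f(L/D_h)(ρV²/2) = 0.03336·3.31/0.0246·366.3 = 1644 Pa.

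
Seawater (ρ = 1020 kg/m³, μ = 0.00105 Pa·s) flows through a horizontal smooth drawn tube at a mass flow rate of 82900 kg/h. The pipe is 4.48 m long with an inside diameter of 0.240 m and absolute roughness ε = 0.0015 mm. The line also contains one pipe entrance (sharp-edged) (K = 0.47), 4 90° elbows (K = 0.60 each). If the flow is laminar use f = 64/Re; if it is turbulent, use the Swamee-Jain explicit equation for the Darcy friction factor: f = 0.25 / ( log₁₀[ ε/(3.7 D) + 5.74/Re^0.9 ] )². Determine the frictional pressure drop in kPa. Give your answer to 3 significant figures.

ΔP ≈ 0.406 kPa

ṁ = 82900 kg/h = 82900/3600 = 23.03 kg/s.
A = πD²/4 = π(0.24)²/4 = 0.04524 m²; mean velocity V = ṁ/(ρA) = 23.03/(1020 · 0.04524) = 0.499 m/s.
Reynolds number Re = ρVD/μ = 1020 · 0.499 · 0.24 / 0.00105 = 1.163e+05.
Re > 4000 → turbulent. Relative roughness ε/D = 1.5e-06/0.24 = 6.25e-06. Swamee-Jain: f = 0.25/(log₁₀[6.25e-06/3.7 + 5.74/1.163e+05^0.9])² = 0.25/(log₁₀[1.69e-06 + 0.000158])² = 0.25/(-3.796)² = 0.01735.
Total minor-loss coefficient ΣK = 1·0.47 + 4·0.6 = 2.87.
ΔP = [f·L/D + ΣK]·(ρV²/2) = [0.01735·4.48/0.24 + 2.87]·(1020·0.499²/2) = [0.3239 + 2.87]·127 = 405.7 Pa.
ΔP = 405.7 Pa = 0.406 kPa.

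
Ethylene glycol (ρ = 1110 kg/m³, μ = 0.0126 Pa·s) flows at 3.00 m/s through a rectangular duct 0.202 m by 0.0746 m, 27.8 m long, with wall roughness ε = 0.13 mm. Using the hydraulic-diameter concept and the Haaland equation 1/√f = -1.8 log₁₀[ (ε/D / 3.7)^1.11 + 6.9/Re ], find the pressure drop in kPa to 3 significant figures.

Hydraulic diameter D_h = 4A/P = 4·(0.202·0.0746)/(2·(0.202+0.0746)) = 0.06028/0.5532 = 0.109 m.
Re = ρVD_h/μ = 1110·3·0.109/0.0126 = 2.88e+04.
ε/D_h = 0.00013/0.109 = 0.00119; Haaland gives 1/√f = -1.8 log₁₀[0.000133+0.00024] = 6.171, so f = 0.02626.
ΔP = f(L/D_h)(ρV²/2) = 0.02626·27.8/0.109·4995 = 3.346e+04 Pa.
ΔP = 33.5 kPa.

ΔP ≈ 33.5 kPa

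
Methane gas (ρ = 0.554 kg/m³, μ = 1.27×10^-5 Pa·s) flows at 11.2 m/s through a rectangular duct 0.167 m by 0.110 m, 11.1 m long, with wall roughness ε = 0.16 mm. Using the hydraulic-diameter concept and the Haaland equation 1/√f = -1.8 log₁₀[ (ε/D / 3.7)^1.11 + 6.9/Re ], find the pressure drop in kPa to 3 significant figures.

Hydraulic diameter D_h = 4A/P = 4·(0.167·0.11)/(2·(0.167+0.11)) = 0.07348/0.554 = 0.1326 m.
Re = ρVD_h/μ = 0.554·11.2·0.1326/1.27e-05 = 6.48e+04.
ε/D_h = 0.00016/0.1326 = 0.00121; Haaland gives 1/√f = -1.8 log₁₀[0.000135+0.000106] = 6.511, so f = 0.02359.
ΔP = f(L/D_h)(ρV²/2) = 0.02359·11.1/0.1326·34.75 = 68.58 Pa.
ΔP = 0.0686 kPa.

ΔP ≈ 0.0686 kPa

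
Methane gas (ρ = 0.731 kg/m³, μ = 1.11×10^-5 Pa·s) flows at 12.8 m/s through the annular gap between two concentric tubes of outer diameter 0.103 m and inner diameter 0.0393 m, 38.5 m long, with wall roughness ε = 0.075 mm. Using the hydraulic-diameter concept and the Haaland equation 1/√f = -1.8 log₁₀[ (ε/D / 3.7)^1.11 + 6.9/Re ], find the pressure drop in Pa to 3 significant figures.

ΔP ≈ 869 Pa

Hydraulic diameter D_h = 4A/P = D_o - D_i = 0.103 - 0.0393 = 0.0637 m.
Re = ρVD_h/μ = 0.731·12.8·0.0637/1.11e-05 = 5.37e+04.
ε/D_h = 7.5e-05/0.0637 = 0.00118; Haaland gives 1/√f = -1.8 log₁₀[0.000131+0.000129] = 6.454, so f = 0.02401.
ΔP = f(L/D_h)(ρV²/2) = 0.02401·38.5/0.0637·59.88 = 868.9 Pa.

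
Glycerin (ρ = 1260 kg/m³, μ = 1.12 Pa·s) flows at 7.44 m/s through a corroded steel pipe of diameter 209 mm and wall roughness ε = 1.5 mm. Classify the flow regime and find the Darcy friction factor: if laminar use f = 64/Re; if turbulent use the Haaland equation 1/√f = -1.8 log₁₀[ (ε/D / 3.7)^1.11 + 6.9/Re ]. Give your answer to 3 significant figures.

Re = ρVD/μ = 1260·7.44·0.209/1.12 = 1749.
Re < 2300 → laminar, so f = 64/Re = 0.03659 (roughness is irrelevant in laminar flow).

f ≈ 0.0366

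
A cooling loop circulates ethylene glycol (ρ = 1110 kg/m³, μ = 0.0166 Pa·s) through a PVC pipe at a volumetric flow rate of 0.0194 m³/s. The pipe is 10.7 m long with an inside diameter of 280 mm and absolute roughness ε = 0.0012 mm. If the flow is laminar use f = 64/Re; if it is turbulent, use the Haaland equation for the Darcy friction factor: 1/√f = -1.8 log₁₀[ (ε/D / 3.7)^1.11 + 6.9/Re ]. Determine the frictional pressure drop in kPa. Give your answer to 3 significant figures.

ΔP ≈ 0.0756 kPa

Cross-sectional area A = πD²/4 = π(0.28)²/4 = 0.06158 m²; mean velocity V = Q/A = 0.0194/0.06158 = 0.3151 m/s.
Reynolds number Re = ρVD/μ = 1110 · 0.3151 · 0.28 / 0.0166 = 5899.
Re > 4000 → turbulent. Relative roughness ε/D = 1.2e-06/0.28 = 4.29e-06. Haaland: 1/√f = -1.8 log₁₀[(4.29e-06/3.7)^1.11 + 6.9/5899] = -1.8 log₁₀[2.58e-07 + 0.00117] = 5.277, so f = 0.03591.
Darcy-Weisbach: ΔP = f(L/D)(ρV²/2) = 0.03591·(10.7/0.28)·(1110·0.3151²/2) = 0.03591·38.21·55.09 = 75.59 Pa.
ΔP = 75.59 Pa = 0.0756 kPa.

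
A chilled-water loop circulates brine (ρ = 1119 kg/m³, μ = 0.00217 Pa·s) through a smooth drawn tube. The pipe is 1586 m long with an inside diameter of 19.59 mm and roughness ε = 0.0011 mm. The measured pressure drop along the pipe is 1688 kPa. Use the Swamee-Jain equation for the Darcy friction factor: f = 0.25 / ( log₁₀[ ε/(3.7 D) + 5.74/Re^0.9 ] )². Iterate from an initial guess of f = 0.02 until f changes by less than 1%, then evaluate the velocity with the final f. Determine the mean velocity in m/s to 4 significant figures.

Rearranging Darcy-Weisbach: V = √(2·ΔP·D/(f·L·ρ)). With ε/D = 1.1e-06/0.01959 = 5.62e-05, iterate starting from f = 0.02:
  f = 0.02 → V = √(2·1.688e+06·0.01959/(0.02·1586·1119)) = 1.365 m/s; Re = ρVD/μ = 1.379e+04; f → 0.02852
  f = 0.02852 → V = 1.143 m/s; Re = 1.155e+04; f → 0.02989
  f = 0.02989 → V = 1.117 m/s; Re = 1.128e+04; f → 0.03008
Converged (Δf/f < 1%). With the final f = 0.03008: V = √(2·1.688e+06·0.01959/(0.03008·1586·1119)) = 1.113 m/s.

V ≈ 1.113 m/s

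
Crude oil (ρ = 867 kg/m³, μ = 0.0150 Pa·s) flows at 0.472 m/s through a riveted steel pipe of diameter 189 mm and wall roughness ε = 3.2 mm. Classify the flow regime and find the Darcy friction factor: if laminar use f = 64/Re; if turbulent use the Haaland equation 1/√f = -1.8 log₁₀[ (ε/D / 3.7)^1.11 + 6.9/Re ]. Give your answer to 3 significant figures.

Re = ρVD/μ = 867·0.472·0.189/0.015 = 5156.
Re > 4000 → turbulent. ε/D = 0.0032/0.189 = 0.0169; Haaland: 1/√f = -1.8 log₁₀[0.00253 + 0.00134] = 4.342, so f = 0.05303.

f ≈ 0.0530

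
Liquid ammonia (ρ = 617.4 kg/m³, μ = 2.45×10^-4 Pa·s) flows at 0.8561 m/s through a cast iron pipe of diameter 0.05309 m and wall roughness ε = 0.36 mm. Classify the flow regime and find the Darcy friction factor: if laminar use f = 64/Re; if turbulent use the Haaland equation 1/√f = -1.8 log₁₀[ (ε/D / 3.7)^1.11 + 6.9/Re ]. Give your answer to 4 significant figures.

f ≈ 0.03406

Re = ρVD/μ = 617.4·0.8561·0.05309/0.000245 = 1.145e+05.
Re > 4000 → turbulent. ε/D = 0.00036/0.05309 = 0.00678; Haaland: 1/√f = -1.8 log₁₀[0.000916 + 6.02e-05] = 5.419, so f = 0.03406.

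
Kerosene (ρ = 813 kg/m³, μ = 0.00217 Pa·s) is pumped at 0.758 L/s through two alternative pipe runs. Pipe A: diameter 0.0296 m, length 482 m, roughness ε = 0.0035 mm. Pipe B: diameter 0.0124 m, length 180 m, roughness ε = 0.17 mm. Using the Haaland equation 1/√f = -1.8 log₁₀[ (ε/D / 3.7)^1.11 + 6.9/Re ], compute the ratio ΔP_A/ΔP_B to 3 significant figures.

ΔP_A/ΔP_B ≈ 0.0231

Pipe A: V = Q/A = 0.000758/0.0006881 = 1.102 m/s; Re = 1.222e+04; ε/D = 0.000118; Haaland → f = 0.0294; ΔP_A = f(L/D)(ρV²/2) = 2.361e+05 Pa.
Pipe B: V = Q/A = 0.000758/0.0001208 = 6.277 m/s; Re = 2.916e+04; ε/D = 0.0137; Haaland → f = 0.04395; ΔP_B = f(L/D)(ρV²/2) = 1.022e+07 Pa.
ΔP_A/ΔP_B = 2.361e+05/1.022e+07 = 0.0231.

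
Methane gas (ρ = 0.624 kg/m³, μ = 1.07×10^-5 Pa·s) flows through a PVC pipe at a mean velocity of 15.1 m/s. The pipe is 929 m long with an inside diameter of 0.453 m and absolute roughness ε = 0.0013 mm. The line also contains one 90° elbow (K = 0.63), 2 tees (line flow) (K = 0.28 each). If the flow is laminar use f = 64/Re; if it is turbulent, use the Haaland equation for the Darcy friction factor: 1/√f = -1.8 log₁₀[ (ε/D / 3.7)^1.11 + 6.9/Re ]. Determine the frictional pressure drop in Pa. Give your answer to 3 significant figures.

ΔP ≈ 2070 Pa

Reynolds number Re = ρVD/μ = 0.624 · 15.1 · 0.453 / 1.07e-05 = 3.989e+05.
Re > 4000 → turbulent. Relative roughness ε/D = 1.3e-06/0.453 = 2.87e-06. Haaland: 1/√f = -1.8 log₁₀[(2.87e-06/3.7)^1.11 + 6.9/3.989e+05] = -1.8 log₁₀[1.65e-07 + 1.73e-05] = 8.564, so f = 0.01363.
Total minor-loss coefficient ΣK = 1·0.63 + 2·0.28 = 1.19.
ΔP = [f·L/D + ΣK]·(ρV²/2) = [0.01363·929/0.453 + 1.19]·(0.624·15.1²/2) = [27.96 + 1.19]·71.14 = 2074 Pa.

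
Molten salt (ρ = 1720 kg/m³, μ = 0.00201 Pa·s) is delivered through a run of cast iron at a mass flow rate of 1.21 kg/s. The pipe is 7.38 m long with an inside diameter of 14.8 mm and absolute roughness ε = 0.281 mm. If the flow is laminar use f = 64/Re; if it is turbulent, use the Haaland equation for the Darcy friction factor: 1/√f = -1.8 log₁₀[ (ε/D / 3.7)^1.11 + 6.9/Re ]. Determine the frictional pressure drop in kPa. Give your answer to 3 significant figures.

A = πD²/4 = π(0.0148)²/4 = 0.000172 m²; mean velocity V = ṁ/(ρA) = 1.21/(1720 · 0.000172) = 4.089 m/s.
Reynolds number Re = ρVD/μ = 1720 · 4.089 · 0.0148 / 0.00201 = 5.179e+04.
Re > 4000 → turbulent. Relative roughness ε/D = 0.000281/0.0148 = 0.019. Haaland: 1/√f = -1.8 log₁₀[(0.019/3.7)^1.11 + 6.9/5.179e+04] = -1.8 log₁₀[0.00287 + 0.000133] = 4.54, so f = 0.04853.
Darcy-Weisbach: ΔP = f(L/D)(ρV²/2) = 0.04853·(7.38/0.0148)·(1720·4.089²/2) = 0.04853·498.6·1.438e+04 = 3.48e+05 Pa.
ΔP = 3.48e+05 Pa = 348 kPa.

ΔP ≈ 348 kPa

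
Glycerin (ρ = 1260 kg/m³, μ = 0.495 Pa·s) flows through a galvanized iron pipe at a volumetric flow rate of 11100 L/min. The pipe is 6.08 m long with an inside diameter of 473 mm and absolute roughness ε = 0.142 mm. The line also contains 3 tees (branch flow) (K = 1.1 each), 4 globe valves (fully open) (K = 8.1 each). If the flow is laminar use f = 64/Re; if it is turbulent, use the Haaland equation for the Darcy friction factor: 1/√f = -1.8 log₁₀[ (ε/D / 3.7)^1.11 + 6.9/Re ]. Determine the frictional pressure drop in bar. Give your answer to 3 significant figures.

Q = 11100 L/min = 11100/60000 = 0.185 m³/s.
Cross-sectional area A = πD²/4 = π(0.473)²/4 = 0.1757 m²; mean velocity V = Q/A = 0.185/0.1757 = 1.053 m/s.
Reynolds number Re = ρVD/μ = 1260 · 1.053 · 0.473 / 0.495 = 1268.
Re < 2300 → laminar flow, so f = 64/Re = 64/1268 = 0.05049 (the turbulent correlation is not needed).
Total minor-loss coefficient ΣK = 3·1.1 + 4·8.1 = 35.7.
ΔP = [f·L/D + ΣK]·(ρV²/2) = [0.05049·6.08/0.473 + 35.7]·(1260·1.053²/2) = [0.649 + 35.7]·698.3 = 2.538e+04 Pa.
ΔP = 2.538e+04 Pa = 0.254 bar.

ΔP ≈ 0.254 bar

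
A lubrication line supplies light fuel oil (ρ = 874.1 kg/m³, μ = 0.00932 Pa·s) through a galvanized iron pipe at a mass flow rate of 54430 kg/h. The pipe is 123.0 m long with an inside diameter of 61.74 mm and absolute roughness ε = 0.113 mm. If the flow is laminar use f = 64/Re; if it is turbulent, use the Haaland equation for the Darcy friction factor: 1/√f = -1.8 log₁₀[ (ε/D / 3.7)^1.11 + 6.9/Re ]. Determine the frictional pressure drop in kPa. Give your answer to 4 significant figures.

ΔP ≈ 786.9 kPa

ṁ = 54430 kg/h = 54430/3600 = 15.12 kg/s.
A = πD²/4 = π(0.06174)²/4 = 0.002994 m²; mean velocity V = ṁ/(ρA) = 15.12/(874.1 · 0.002994) = 5.778 m/s.
Reynolds number Re = ρVD/μ = 874.1 · 5.778 · 0.06174 / 0.00932 = 3.346e+04.
Re > 4000 → turbulent. Relative roughness ε/D = 0.000113/0.06174 = 0.00183. Haaland: 1/√f = -1.8 log₁₀[(0.00183/3.7)^1.11 + 6.9/3.346e+04] = -1.8 log₁₀[0.000214 + 0.000206] = 6.077, so f = 0.02707.
Darcy-Weisbach: ΔP = f(L/D)(ρV²/2) = 0.02707·(123/0.06174)·(874.1·5.778²/2) = 0.02707·1992·1.459e+04 = 7.869e+05 Pa.
ΔP = 7.869e+05 Pa = 786.9 kPa.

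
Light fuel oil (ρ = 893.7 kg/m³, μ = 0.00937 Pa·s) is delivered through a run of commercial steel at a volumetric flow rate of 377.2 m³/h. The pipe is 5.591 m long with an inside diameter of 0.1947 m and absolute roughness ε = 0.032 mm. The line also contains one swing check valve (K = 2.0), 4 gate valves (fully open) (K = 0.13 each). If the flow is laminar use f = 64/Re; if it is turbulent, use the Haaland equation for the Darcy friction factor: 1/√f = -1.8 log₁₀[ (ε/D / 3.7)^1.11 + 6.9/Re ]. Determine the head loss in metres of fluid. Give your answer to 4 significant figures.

Q = 377.2 m³/h = 377.2/3600 = 0.1048 m³/s.
Cross-sectional area A = πD²/4 = π(0.1947)²/4 = 0.02977 m²; mean velocity V = Q/A = 0.1048/0.02977 = 3.519 m/s.
Reynolds number Re = ρVD/μ = 893.7 · 3.519 · 0.1947 / 0.00937 = 6.535e+04.
Re > 4000 → turbulent. Relative roughness ε/D = 3.2e-05/0.1947 = 0.000164. Haaland: 1/√f = -1.8 log₁₀[(0.000164/3.7)^1.11 + 6.9/6.535e+04] = -1.8 log₁₀[1.48e-05 + 0.000106] = 7.055, so f = 0.02009.
Total minor-loss coefficient ΣK = 1·2 + 4·0.13 = 2.52.
ΔP = [f·L/D + ΣK]·(ρV²/2) = [0.02009·5.591/0.1947 + 2.52]·(893.7·3.519²/2) = [0.5769 + 2.52]·5534 = 1.714e+04 Pa.
Head loss h_f = ΔP/(ρg) = 1.714e+04/(893.7·9.81) = 1.955 m.

h_f ≈ 1.955 m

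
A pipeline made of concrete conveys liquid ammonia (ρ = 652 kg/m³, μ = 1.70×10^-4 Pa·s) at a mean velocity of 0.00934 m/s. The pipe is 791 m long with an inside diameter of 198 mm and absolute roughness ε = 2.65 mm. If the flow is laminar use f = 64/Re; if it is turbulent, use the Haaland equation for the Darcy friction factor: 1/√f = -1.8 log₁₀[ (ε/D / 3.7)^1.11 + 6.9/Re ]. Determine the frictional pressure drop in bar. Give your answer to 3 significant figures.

Reynolds number Re = ρVD/μ = 652 · 0.00934 · 0.198 / 0.00017 = 7093.
Re > 4000 → turbulent. Relative roughness ε/D = 0.00265/0.198 = 0.0134. Haaland: 1/√f = -1.8 log₁₀[(0.0134/3.7)^1.11 + 6.9/7093] = -1.8 log₁₀[0.00195 + 0.000973] = 4.562, so f = 0.04805.
Darcy-Weisbach: ΔP = f(L/D)(ρV²/2) = 0.04805·(791/0.198)·(652·0.00934²/2) = 0.04805·3995·0.02844 = 5.459 Pa.
ΔP = 5.459 Pa = 5.46×10^-5 bar.

ΔP ≈ 5.46×10^-5 bar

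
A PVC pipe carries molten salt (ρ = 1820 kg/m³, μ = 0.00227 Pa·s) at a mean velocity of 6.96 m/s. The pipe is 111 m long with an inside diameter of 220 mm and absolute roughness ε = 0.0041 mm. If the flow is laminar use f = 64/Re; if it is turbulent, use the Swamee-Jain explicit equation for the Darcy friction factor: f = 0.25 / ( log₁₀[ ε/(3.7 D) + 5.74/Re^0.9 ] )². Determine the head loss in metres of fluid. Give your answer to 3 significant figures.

Reynolds number Re = ρVD/μ = 1820 · 6.96 · 0.22 / 0.00227 = 1.228e+06.
Re > 4000 → turbulent. Relative roughness ε/D = 4.1e-06/0.22 = 1.86e-05. Swamee-Jain: f = 0.25/(log₁₀[1.86e-05/3.7 + 5.74/1.228e+06^0.9])² = 0.25/(log₁₀[5.04e-06 + 1.9e-05])² = 0.25/(-4.619)² = 0.01172.
Darcy-Weisbach: ΔP = f(L/D)(ρV²/2) = 0.01172·(111/0.22)·(1820·6.96²/2) = 0.01172·504.5·4.408e+04 = 2.606e+05 Pa.
Head loss h_f = ΔP/(ρg) = 2.606e+05/(1820·9.81) = 14.6 m.

h_f ≈ 14.6 m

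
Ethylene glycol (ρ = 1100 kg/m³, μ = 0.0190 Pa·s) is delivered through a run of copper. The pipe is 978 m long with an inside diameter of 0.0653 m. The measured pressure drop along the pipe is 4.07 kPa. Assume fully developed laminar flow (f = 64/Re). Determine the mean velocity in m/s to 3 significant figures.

For laminar flow, f = 64/Re with Re = ρVD/μ, so Darcy-Weisbach reduces to ΔP = 32μLV/D². Solving for V: V = ΔP·D²/(32μL) = 4070·(0.0653)²/(32·0.019·978) = 0.02919 m/s.
Check: Re = ρVD/μ = 1100·0.02919·0.0653/0.019 = 110.3 < 2300, so the laminar assumption holds.

V ≈ 0.0292 m/s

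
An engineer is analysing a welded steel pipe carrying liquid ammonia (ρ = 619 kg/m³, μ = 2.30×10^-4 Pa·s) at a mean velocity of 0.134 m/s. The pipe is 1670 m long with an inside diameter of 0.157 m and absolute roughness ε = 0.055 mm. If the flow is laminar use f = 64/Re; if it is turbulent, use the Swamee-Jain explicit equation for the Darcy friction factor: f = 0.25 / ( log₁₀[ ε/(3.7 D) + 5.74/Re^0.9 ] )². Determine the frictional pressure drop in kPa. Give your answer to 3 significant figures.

ΔP ≈ 1.28 kPa

Reynolds number Re = ρVD/μ = 619 · 0.134 · 0.157 / 0.00023 = 5.662e+04.
Re > 4000 → turbulent. Relative roughness ε/D = 5.5e-05/0.157 = 0.00035. Swamee-Jain: f = 0.25/(log₁₀[0.00035/3.7 + 5.74/5.662e+04^0.9])² = 0.25/(log₁₀[9.47e-05 + 0.000303])² = 0.25/(-3.401)² = 0.02162.
Darcy-Weisbach: ΔP = f(L/D)(ρV²/2) = 0.02162·(1670/0.157)·(619·0.134²/2) = 0.02162·1.064e+04·5.557 = 1278 Pa.
ΔP = 1278 Pa = 1.28 kPa.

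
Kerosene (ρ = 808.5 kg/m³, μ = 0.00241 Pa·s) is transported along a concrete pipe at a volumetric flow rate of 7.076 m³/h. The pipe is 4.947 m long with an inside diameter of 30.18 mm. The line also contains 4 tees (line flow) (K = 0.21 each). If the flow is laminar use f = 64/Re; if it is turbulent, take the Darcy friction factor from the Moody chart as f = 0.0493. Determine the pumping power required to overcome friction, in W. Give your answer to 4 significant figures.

Q = 7.076 m³/h = 7.076/3600 = 0.001966 m³/s.
Cross-sectional area A = πD²/4 = π(0.03018)²/4 = 0.0007154 m²; mean velocity V = Q/A = 0.001966/0.0007154 = 2.748 m/s.
Reynolds number Re = ρVD/μ = 808.5 · 2.748 · 0.03018 / 0.00241 = 2.782e+04.
Re > 4000 → turbulent; use the Moody-chart value f = 0.0493.
Total minor-loss coefficient ΣK = 4·0.21 = 0.84.
ΔP = [f·L/D + ΣK]·(ρV²/2) = [0.0493·4.947/0.03018 + 0.84]·(808.5·2.748²/2) = [8.081 + 0.84]·3052 = 2.723e+04 Pa.
Pumping power P = QΔP = 0.001966·2.723e+04 = 53.514 W = 53.51 W.

P ≈ 53.51 W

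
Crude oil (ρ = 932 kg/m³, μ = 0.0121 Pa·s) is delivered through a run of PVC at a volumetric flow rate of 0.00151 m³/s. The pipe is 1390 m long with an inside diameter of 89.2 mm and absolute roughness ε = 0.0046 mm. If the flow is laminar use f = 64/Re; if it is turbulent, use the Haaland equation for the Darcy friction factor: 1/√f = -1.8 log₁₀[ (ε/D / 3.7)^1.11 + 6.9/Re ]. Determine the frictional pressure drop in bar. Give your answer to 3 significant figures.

Cross-sectional area A = πD²/4 = π(0.0892)²/4 = 0.006249 m²; mean velocity V = Q/A = 0.00151/0.006249 = 0.2416 m/s.
Reynolds number Re = ρVD/μ = 932 · 0.2416 · 0.0892 / 0.0121 = 1660.
Re < 2300 → laminar flow, so f = 64/Re = 64/1660 = 0.03855 (the turbulent correlation is not needed).
Darcy-Weisbach: ΔP = f(L/D)(ρV²/2) = 0.03855·(1390/0.0892)·(932·0.2416²/2) = 0.03855·1.558e+04·27.21 = 1.634e+04 Pa.
ΔP = 1.634e+04 Pa = 0.163 bar.

ΔP ≈ 0.163 bar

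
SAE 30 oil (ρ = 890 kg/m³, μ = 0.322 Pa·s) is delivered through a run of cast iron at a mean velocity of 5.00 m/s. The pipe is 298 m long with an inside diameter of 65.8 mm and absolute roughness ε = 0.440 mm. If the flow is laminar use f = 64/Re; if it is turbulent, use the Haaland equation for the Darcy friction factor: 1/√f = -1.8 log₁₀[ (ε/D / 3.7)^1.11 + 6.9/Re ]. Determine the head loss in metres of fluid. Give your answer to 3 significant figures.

Reynolds number Re = ρVD/μ = 890 · 5 · 0.0658 / 0.322 = 909.3.
Re < 2300 → laminar flow, so f = 64/Re = 64/909.3 = 0.07038 (the turbulent correlation is not needed).
Darcy-Weisbach: ΔP = f(L/D)(ρV²/2) = 0.07038·(298/0.0658)·(890·5²/2) = 0.07038·4529·1.112e+04 = 3.546e+06 Pa.
Head loss h_f = ΔP/(ρg) = 3.546e+06/(890·9.81) = 406 m.

h_f ≈ 406 m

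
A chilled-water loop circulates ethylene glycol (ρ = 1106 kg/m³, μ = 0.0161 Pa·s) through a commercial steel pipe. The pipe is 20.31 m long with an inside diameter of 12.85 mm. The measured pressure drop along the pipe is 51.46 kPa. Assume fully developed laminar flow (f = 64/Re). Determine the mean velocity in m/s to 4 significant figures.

For laminar flow, f = 64/Re with Re = ρVD/μ, so Darcy-Weisbach reduces to ΔP = 32μLV/D². Solving for V: V = ΔP·D²/(32μL) = 5.146e+04·(0.01285)²/(32·0.0161·20.31) = 0.8121 m/s.
Check: Re = ρVD/μ = 1106·0.8121·0.01285/0.0161 = 716.8 < 2300, so the laminar assumption holds.

V ≈ 0.8121 m/s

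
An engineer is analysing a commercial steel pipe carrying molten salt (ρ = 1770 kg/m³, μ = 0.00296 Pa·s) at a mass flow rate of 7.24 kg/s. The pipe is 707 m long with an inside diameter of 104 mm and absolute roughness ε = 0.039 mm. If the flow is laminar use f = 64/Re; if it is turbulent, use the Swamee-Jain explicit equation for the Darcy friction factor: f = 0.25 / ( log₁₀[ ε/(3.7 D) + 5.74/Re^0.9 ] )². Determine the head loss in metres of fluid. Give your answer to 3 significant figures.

h_f ≈ 1.97 m

A = πD²/4 = π(0.104)²/4 = 0.008495 m²; mean velocity V = ṁ/(ρA) = 7.24/(1770 · 0.008495) = 0.4815 m/s.
Reynolds number Re = ρVD/μ = 1770 · 0.4815 · 0.104 / 0.00296 = 2.994e+04.
Re > 4000 → turbulent. Relative roughness ε/D = 3.9e-05/0.104 = 0.000375. Swamee-Jain: f = 0.25/(log₁₀[0.000375/3.7 + 5.74/2.994e+04^0.9])² = 0.25/(log₁₀[0.000101 + 0.000537])² = 0.25/(-3.195)² = 0.02449.
Darcy-Weisbach: ΔP = f(L/D)(ρV²/2) = 0.02449·(707/0.104)·(1770·0.4815²/2) = 0.02449·6798·205.2 = 3.417e+04 Pa.
Head loss h_f = ΔP/(ρg) = 3.417e+04/(1770·9.81) = 1.97 m.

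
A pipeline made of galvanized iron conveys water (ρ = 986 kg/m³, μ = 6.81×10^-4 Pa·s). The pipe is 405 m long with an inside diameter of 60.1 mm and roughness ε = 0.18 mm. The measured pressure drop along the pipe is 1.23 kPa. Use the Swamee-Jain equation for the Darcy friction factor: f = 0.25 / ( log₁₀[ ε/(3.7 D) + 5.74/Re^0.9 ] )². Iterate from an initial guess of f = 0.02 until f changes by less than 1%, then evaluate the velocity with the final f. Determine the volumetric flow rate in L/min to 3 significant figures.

Rearranging Darcy-Weisbach: V = √(2·ΔP·D/(f·L·ρ)). With ε/D = 0.00018/0.0601 = 0.003, iterate starting from f = 0.02:
  f = 0.02 → V = √(2·1230·0.0601/(0.02·405·986)) = 0.1361 m/s; Re = ρVD/μ = 1.184e+04; f → 0.03458
  f = 0.03458 → V = 0.1035 m/s; Re = 9003; f → 0.0364
  f = 0.0364 → V = 0.1009 m/s; Re = 8776; f → 0.03658
Converged (Δf/f < 1%). With the final f = 0.03658: V = √(2·1230·0.0601/(0.03658·405·986)) = 0.1006 m/s.
Q = V·A = 0.1006·(π/4·0.0601²) = 0.0002854 m³/s = 17.1 L/min.

Q ≈ 17.1 L/min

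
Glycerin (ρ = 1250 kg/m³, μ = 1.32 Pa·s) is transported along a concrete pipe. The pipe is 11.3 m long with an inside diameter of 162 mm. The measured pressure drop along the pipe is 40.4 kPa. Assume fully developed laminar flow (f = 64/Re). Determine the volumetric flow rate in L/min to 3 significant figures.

For laminar flow, f = 64/Re with Re = ρVD/μ, so Darcy-Weisbach reduces to ΔP = 32μLV/D². Solving for V: V = ΔP·D²/(32μL) = 4.04e+04·(0.162)²/(32·1.32·11.3) = 2.221 m/s.
Check: Re = ρVD/μ = 1250·2.221·0.162/1.32 = 340.8 < 2300, so the laminar assumption holds.
Q = V·A = 2.221·(π/4·0.162²) = 0.04579 m³/s = 2750 L/min.

Q ≈ 2750 L/min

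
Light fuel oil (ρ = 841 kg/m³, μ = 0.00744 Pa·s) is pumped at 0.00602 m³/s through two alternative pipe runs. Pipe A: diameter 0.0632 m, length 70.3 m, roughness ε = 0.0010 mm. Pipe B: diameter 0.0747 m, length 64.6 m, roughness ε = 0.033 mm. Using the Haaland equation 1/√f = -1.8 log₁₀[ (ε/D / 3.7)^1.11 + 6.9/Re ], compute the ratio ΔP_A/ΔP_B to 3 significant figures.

ΔP_A/ΔP_B ≈ 2.36

Pipe A: V = Q/A = 0.00602/0.003137 = 1.919 m/s; Re = 1.371e+04; ε/D = 1.58e-05; Haaland → f = 0.02839; ΔP_A = f(L/D)(ρV²/2) = 4.89e+04 Pa.
Pipe B: V = Q/A = 0.00602/0.004383 = 1.374 m/s; Re = 1.16e+04; ε/D = 0.000442; Haaland → f = 0.03025; ΔP_B = f(L/D)(ρV²/2) = 2.075e+04 Pa.
ΔP_A/ΔP_B = 4.89e+04/2.075e+04 = 2.36.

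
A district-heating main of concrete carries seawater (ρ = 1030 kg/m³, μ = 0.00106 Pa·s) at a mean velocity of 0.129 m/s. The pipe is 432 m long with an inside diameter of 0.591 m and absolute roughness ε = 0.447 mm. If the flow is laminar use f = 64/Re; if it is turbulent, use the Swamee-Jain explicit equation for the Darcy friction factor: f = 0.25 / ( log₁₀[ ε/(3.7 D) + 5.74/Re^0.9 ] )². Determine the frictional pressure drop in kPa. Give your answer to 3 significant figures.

Reynolds number Re = ρVD/μ = 1030 · 0.129 · 0.591 / 0.00106 = 7.408e+04.
Re > 4000 → turbulent. Relative roughness ε/D = 0.000447/0.591 = 0.000756. Swamee-Jain: f = 0.25/(log₁₀[0.000756/3.7 + 5.74/7.408e+04^0.9])² = 0.25/(log₁₀[0.000204 + 0.000238])² = 0.25/(-3.354)² = 0.02222.
Darcy-Weisbach: ΔP = f(L/D)(ρV²/2) = 0.02222·(432/0.591)·(1030·0.129²/2) = 0.02222·731·8.57 = 139.2 Pa.
ΔP = 139.2 Pa = 0.139 kPa.

ΔP ≈ 0.139 kPa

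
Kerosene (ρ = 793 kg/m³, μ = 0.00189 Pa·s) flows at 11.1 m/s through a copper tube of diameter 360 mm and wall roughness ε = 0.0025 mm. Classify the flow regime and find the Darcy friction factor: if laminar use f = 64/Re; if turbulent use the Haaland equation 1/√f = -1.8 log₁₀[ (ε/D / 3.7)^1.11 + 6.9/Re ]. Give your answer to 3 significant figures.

f ≈ 0.0108

Re = ρVD/μ = 793·11.1·0.36/0.00189 = 1.677e+06.
Re > 4000 → turbulent. ε/D = 2.5e-06/0.36 = 6.94e-06; Haaland: 1/√f = -1.8 log₁₀[4.4e-07 + 4.12e-06] = 9.615, so f = 0.01082.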